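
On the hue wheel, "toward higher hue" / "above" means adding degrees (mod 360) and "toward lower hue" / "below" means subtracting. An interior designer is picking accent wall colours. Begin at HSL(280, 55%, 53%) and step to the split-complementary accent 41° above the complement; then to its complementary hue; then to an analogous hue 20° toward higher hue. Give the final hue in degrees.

341°

split-comp 41° ↑ +221°: 280 + 221 = 501 → 501 − 360 = 141°
complement +180°: 141 + 180 = 321°
analog 20° ↑ +20°: 321 + 20 = 341°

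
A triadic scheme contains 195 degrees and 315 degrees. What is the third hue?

75°

A triad spaces three hues 120° apart.
The full set is {75°, 195°, 315°}.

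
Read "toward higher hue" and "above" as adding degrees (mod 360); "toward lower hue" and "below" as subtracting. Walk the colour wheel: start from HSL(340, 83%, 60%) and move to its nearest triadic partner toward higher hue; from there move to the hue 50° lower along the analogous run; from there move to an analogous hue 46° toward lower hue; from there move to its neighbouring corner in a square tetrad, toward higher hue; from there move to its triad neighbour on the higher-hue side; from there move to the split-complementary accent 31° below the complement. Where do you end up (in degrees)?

3°

triadic ↑ +120°: 340 + 120 = 460 → 460 − 360 = 100°
analog 50° ↓ −50°: 100 − 50 = 50°
analog 46° ↓ −46°: 50 − 46 = 4°
square ↑ +90°: 4 + 90 = 94°
triadic ↑ +120°: 94 + 120 = 214°
split-comp 31° ↓ +149°: 214 + 149 = 363 → 363 − 360 = 3°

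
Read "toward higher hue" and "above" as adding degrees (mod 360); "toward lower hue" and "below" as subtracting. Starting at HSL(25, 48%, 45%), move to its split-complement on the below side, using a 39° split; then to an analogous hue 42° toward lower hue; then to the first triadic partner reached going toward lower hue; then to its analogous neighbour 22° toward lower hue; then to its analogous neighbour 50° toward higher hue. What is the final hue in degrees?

32°

+141° (split-comp 39° ↓): 25 + 141 = 166°
−42° (analog 42° ↓): 166 − 42 = 124°
−120° (triadic ↓): 124 − 120 = 4°
−22° (analog 22° ↓): 4 − 22 = -18 → -18 + 360 = 342°
+50° (analog 50° ↑): 342 + 50 = 392 → 392 − 360 = 32°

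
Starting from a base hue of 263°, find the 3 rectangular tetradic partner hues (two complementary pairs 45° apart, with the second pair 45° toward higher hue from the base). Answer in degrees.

A rectangular tetradic uses two complementary pairs 45° apart: offsets 0°, 45°, 180°, 225°.
263 + 45 = 308°
263 + 180 = 443 → 443 − 360 = 83°
263 + 225 = 488 → 488 − 360 = 128°

308°, 83° and 128°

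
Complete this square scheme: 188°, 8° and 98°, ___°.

278°

A square tetradic scheme places four hues every 90°.
The full set through 8° is {8°, 98°, 188°, 278°}.
Given {8°, 98°, 188°}, the missing hue is 278°.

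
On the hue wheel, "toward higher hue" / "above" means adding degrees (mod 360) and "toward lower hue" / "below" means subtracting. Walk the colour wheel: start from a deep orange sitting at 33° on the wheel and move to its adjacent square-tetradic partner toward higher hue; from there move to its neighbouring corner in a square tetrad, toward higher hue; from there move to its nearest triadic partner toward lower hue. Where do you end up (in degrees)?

93°

square ↑ +90°: 33 + 90 = 123°
square ↑ +90°: 123 + 90 = 213°
triadic ↓ −120°: 213 − 120 = 93°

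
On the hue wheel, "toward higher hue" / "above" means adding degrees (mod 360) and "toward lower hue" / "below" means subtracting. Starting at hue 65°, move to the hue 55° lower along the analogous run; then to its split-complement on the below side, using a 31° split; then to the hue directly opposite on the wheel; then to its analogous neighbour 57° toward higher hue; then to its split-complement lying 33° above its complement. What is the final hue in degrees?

65 − 55 = 10°   (analog 55° ↓)
10 + 149 = 159°   (split-comp 31° ↓)
159 + 180 = 339°   (complement)
339 + 57 = 396 → 396 − 360 = 36°   (analog 57° ↑)
36 + 213 = 249°   (split-comp 33° ↑)

249°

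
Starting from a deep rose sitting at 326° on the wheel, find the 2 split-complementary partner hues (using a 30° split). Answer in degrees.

Split-complementary hues sit 30° either side of the complement.
Complement of 326°: 326 + 180 = 506 → 506 − 360 = 146°
146 − 30 = 116°
146 + 30 = 176°

116° and 176°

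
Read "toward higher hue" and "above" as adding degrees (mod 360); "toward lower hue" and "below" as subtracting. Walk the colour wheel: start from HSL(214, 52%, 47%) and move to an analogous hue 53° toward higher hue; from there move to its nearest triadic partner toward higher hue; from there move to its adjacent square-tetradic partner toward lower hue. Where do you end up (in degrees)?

+53° (analog 53° ↑): 214 + 53 = 267°
+120° (triadic ↑): 267 + 120 = 387 → 387 − 360 = 27°
−90° (square ↓): 27 − 90 = -63 → -63 + 360 = 297°

297°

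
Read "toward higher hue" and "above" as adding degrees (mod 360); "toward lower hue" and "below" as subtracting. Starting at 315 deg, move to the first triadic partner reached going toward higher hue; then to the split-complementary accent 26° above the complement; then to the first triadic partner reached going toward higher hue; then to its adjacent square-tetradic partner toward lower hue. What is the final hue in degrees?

triadic ↑ +120°: 315 + 120 = 435 → 435 − 360 = 75°
split-comp 26° ↑ +206°: 75 + 206 = 281°
triadic ↑ +120°: 281 + 120 = 401 → 401 − 360 = 41°
square ↓ −90°: 41 − 90 = -49 → -49 + 360 = 311°

311°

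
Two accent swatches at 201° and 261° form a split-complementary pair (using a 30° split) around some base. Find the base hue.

The accents sit 30° either side of the complement, so the complement is their short-arc midpoint on the wheel.
Short-arc midpoint of 201° and 261°: 231°.
Base is 180° from the complement: 231 − 180 = 51°

51°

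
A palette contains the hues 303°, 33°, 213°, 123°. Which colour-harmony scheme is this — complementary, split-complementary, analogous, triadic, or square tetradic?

Sort the hues: 33°, 123°, 213°, 303°.
Successive gaps around the wheel: 90°, 90°, 90°, 90°.
Four hues every 90° form a square tetradic scheme.

square tetradic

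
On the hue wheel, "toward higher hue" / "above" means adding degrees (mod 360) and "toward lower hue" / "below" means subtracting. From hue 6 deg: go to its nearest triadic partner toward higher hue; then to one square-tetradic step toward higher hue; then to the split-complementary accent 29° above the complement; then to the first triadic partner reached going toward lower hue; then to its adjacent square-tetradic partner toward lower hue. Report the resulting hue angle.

+120° (triadic ↑): 6 + 120 = 126°
+90° (square ↑): 126 + 90 = 216°
+209° (split-comp 29° ↑): 216 + 209 = 425 → 425 − 360 = 65°
−120° (triadic ↓): 65 − 120 = -55 → -55 + 360 = 305°
−90° (square ↓): 305 − 90 = 215°

215°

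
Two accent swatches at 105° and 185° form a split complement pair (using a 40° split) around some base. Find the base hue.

325°

The accents sit 40° either side of the complement, so the complement is their short-arc midpoint on the wheel.
Short-arc midpoint of 105° and 185°: 145°.
Base is 180° from the complement: 145 − 180 = -35 → -35 + 360 = 325°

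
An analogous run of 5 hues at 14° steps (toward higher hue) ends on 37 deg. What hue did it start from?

341°

4 steps of 14° (toward higher hue) give a net shift of +56°.
Start = end − shift: 37 − 56 = -19 → -19 + 360 = 341°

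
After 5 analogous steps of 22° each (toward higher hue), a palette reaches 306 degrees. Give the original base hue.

5 steps of 22° (toward higher hue) give a net shift of +110°.
Start = end − shift: 306 − 110 = 196°

196°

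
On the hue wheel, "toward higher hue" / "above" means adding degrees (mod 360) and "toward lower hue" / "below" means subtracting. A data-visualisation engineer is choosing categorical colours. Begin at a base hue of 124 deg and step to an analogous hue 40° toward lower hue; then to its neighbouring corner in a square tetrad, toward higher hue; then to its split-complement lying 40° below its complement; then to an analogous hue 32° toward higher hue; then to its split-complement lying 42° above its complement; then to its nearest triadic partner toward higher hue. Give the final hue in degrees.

328°

analog 40° ↓ −40°: 124 − 40 = 84°
square ↑ +90°: 84 + 90 = 174°
split-comp 40° ↓ +140°: 174 + 140 = 314°
analog 32° ↑ +32°: 314 + 32 = 346°
split-comp 42° ↑ +222°: 346 + 222 = 568 → 568 − 360 = 208°
triadic ↑ +120°: 208 + 120 = 328°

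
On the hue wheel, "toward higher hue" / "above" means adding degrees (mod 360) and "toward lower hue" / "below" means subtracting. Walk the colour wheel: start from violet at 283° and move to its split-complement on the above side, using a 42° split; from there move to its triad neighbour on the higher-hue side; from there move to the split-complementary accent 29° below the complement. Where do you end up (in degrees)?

56°

split-comp 42° ↑ +222°: 283 + 222 = 505 → 505 − 360 = 145°
triadic ↑ +120°: 145 + 120 = 265°
split-comp 29° ↓ +151°: 265 + 151 = 416 → 416 − 360 = 56°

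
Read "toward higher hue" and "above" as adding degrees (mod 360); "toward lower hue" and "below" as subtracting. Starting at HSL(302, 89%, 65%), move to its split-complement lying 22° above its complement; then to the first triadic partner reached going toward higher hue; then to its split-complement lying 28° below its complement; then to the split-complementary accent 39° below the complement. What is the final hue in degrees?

197°

split-comp 22° ↑ +202°: 302 + 202 = 504 → 504 − 360 = 144°
triadic ↑ +120°: 144 + 120 = 264°
split-comp 28° ↓ +152°: 264 + 152 = 416 → 416 − 360 = 56°
split-comp 39° ↓ +141°: 56 + 141 = 197°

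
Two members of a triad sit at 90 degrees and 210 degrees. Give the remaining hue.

330°

A triad spaces three hues 120° apart.
The full set is {90°, 210°, 330°}.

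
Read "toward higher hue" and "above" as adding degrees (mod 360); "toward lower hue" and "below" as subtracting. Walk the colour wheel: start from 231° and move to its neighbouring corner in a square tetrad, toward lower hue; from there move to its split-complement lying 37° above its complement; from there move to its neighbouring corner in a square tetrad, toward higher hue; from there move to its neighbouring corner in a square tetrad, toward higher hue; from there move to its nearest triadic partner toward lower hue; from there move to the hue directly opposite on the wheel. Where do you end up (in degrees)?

238°

231 − 90 = 141°   (square ↓)
141 + 217 = 358°   (split-comp 37° ↑)
358 + 90 = 448 → 448 − 360 = 88°   (square ↑)
88 + 90 = 178°   (square ↑)
178 − 120 = 58°   (triadic ↓)
58 + 180 = 238°   (complement)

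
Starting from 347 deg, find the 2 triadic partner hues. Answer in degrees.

107° and 227°

A triad places three hues 120° apart.
347 + 120 = 467 → 467 − 360 = 107°
347 + 240 = 587 → 587 − 360 = 227°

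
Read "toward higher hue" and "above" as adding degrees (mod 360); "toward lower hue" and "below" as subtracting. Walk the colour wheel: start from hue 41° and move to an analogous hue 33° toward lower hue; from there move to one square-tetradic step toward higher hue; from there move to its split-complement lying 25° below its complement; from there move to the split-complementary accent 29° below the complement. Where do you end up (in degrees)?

41 − 33 = 8°   (analog 33° ↓)
8 + 90 = 98°   (square ↑)
98 + 155 = 253°   (split-comp 25° ↓)
253 + 151 = 404 → 404 − 360 = 44°   (split-comp 29° ↓)

44°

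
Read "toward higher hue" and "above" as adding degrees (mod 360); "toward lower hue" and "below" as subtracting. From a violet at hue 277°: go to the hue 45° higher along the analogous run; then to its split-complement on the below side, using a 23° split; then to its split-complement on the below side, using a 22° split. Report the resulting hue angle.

+45° (analog 45° ↑): 277 + 45 = 322°
+157° (split-comp 23° ↓): 322 + 157 = 479 → 479 − 360 = 119°
+158° (split-comp 22° ↓): 119 + 158 = 277°

277°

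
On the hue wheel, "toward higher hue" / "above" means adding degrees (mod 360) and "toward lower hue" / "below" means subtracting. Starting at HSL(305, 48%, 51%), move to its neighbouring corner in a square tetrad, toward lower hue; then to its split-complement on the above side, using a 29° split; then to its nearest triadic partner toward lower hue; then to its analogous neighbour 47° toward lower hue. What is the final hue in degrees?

305 − 90 = 215°   (square ↓)
215 + 209 = 424 → 424 − 360 = 64°   (split-comp 29° ↑)
64 − 120 = -56 → -56 + 360 = 304°   (triadic ↓)
304 − 47 = 257°   (analog 47° ↓)

257°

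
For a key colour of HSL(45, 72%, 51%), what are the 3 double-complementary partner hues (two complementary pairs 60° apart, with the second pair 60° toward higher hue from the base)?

105°, 225°, 285°

A rectangular tetradic uses two complementary pairs 60° apart: offsets 0°, 60°, 180°, 240°.
45 + 60 = 105°
45 + 180 = 225°
45 + 240 = 285°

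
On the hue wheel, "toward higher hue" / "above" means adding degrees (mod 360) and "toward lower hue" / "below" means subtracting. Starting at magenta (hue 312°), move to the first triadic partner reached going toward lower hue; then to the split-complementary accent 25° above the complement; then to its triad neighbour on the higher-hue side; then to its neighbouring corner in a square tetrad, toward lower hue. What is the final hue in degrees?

312 − 120 = 192°   (triadic ↓)
192 + 205 = 397 → 397 − 360 = 37°   (split-comp 25° ↑)
37 + 120 = 157°   (triadic ↑)
157 − 90 = 67°   (square ↓)

67°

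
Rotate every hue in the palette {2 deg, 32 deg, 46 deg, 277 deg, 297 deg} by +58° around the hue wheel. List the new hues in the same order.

2 + 58 = 60°
32 + 58 = 90°
46 + 58 = 104°
277 + 58 = 335°
297 + 58 = 355°

60°, 90°, 104°, 335°, 355°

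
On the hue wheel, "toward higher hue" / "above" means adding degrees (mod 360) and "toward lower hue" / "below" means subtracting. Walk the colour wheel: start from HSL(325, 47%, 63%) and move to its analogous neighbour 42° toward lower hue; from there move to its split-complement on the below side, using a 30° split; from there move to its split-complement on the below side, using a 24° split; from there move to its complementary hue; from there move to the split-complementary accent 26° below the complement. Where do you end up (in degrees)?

analog 42° ↓ −42°: 325 − 42 = 283°
split-comp 30° ↓ +150°: 283 + 150 = 433 → 433 − 360 = 73°
split-comp 24° ↓ +156°: 73 + 156 = 229°
complement +180°: 229 + 180 = 409 → 409 − 360 = 49°
split-comp 26° ↓ +154°: 49 + 154 = 203°

203°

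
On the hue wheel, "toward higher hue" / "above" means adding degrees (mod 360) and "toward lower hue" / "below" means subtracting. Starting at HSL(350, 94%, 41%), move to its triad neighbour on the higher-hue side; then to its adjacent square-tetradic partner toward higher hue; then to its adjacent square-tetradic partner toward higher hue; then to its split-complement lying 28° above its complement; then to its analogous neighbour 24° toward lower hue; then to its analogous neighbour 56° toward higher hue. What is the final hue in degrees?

triadic ↑ +120°: 350 + 120 = 470 → 470 − 360 = 110°
square ↑ +90°: 110 + 90 = 200°
square ↑ +90°: 200 + 90 = 290°
split-comp 28° ↑ +208°: 290 + 208 = 498 → 498 − 360 = 138°
analog 24° ↓ −24°: 138 − 24 = 114°
analog 56° ↑ +56°: 114 + 56 = 170°

170°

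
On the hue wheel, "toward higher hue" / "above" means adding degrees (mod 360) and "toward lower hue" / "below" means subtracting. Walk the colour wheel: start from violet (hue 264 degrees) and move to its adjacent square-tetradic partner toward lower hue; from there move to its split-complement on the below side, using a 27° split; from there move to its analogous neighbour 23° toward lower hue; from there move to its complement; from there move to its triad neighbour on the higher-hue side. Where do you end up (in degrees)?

−90° (square ↓): 264 − 90 = 174°
+153° (split-comp 27° ↓): 174 + 153 = 327°
−23° (analog 23° ↓): 327 − 23 = 304°
+180° (complement): 304 + 180 = 484 → 484 − 360 = 124°
+120° (triadic ↑): 124 + 120 = 244°

244°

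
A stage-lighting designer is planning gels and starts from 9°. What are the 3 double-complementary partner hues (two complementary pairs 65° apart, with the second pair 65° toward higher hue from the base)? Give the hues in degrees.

A rectangular tetradic uses two complementary pairs 65° apart: offsets 0°, 65°, 180°, 245°.
9 + 65 = 74°
9 + 180 = 189°
9 + 245 = 254°

74°, 189° and 254°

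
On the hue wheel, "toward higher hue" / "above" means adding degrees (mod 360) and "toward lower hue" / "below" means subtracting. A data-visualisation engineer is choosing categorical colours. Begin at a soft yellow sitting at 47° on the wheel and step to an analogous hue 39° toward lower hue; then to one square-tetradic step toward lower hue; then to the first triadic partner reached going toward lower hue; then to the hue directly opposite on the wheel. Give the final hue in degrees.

−39° (analog 39° ↓): 47 − 39 = 8°
−90° (square ↓): 8 − 90 = -82 → -82 + 360 = 278°
−120° (triadic ↓): 278 − 120 = 158°
+180° (complement): 158 + 180 = 338°

338°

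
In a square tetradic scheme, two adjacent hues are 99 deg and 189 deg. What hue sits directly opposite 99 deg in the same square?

279°

A square tetradic scheme places four hues 90° apart; opposite corners are 180° apart.
99 + 180 = 279°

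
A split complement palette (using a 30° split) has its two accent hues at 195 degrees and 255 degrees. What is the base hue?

45°

The accents sit 30° either side of the complement, so the complement is their short-arc midpoint on the wheel.
Short-arc midpoint of 195° and 255°: 225°.
Base is 180° from the complement: 225 − 180 = 45°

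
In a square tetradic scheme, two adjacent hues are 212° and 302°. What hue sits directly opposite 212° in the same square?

A square tetradic scheme places four hues 90° apart; opposite corners are 180° apart.
212 + 180 = 392 → 392 − 360 = 32°

32°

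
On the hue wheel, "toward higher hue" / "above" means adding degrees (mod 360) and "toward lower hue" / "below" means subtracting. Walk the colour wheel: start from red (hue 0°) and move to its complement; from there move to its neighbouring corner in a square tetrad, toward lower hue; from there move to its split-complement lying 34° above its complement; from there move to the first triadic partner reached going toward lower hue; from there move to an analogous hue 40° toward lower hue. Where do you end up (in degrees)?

complement +180°: 0 + 180 = 180°
square ↓ −90°: 180 − 90 = 90°
split-comp 34° ↑ +214°: 90 + 214 = 304°
triadic ↓ −120°: 304 − 120 = 184°
analog 40° ↓ −40°: 184 − 40 = 144°

144°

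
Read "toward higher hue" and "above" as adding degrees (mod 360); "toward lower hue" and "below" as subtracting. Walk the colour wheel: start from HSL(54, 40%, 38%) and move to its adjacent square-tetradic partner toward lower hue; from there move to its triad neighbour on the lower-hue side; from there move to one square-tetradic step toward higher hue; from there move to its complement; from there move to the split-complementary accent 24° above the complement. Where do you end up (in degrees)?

54 − 90 = -36 → -36 + 360 = 324°   (square ↓)
324 − 120 = 204°   (triadic ↓)
204 + 90 = 294°   (square ↑)
294 + 180 = 474 → 474 − 360 = 114°   (complement)
114 + 204 = 318°   (split-comp 24° ↑)

318°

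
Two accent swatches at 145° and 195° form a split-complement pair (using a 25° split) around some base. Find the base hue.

350°

The accents sit 25° either side of the complement, so the complement is their short-arc midpoint on the wheel.
Short-arc midpoint of 145° and 195°: 170°.
Base is 180° from the complement: 170 − 180 = -10 → -10 + 360 = 350°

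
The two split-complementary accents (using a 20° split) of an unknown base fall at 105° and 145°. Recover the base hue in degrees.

The accents sit 20° either side of the complement, so the complement is their short-arc midpoint on the wheel.
Short-arc midpoint of 105° and 145°: 125°.
Base is 180° from the complement: 125 − 180 = -55 → -55 + 360 = 305°

305°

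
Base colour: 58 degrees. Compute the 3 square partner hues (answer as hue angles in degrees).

148°, 238° and 328°

A square tetradic scheme places four hues every 90°.
58 + 90 = 148°
58 + 180 = 238°
58 + 270 = 328°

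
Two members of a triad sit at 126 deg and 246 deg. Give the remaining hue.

A triad spaces three hues 120° apart.
The full set is {6°, 126°, 246°}.

6°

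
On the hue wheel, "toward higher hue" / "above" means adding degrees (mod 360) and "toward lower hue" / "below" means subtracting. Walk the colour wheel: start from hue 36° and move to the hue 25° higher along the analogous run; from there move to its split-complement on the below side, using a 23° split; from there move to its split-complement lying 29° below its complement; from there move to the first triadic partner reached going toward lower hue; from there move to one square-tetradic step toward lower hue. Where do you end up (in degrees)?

159°

+25° (analog 25° ↑): 36 + 25 = 61°
+157° (split-comp 23° ↓): 61 + 157 = 218°
+151° (split-comp 29° ↓): 218 + 151 = 369 → 369 − 360 = 9°
−120° (triadic ↓): 9 − 120 = -111 → -111 + 360 = 249°
−90° (square ↓): 249 − 90 = 159°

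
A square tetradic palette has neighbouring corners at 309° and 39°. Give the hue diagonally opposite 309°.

129°

A square tetradic scheme places four hues 90° apart; opposite corners are 180° apart.
309 + 180 = 489 → 489 − 360 = 129°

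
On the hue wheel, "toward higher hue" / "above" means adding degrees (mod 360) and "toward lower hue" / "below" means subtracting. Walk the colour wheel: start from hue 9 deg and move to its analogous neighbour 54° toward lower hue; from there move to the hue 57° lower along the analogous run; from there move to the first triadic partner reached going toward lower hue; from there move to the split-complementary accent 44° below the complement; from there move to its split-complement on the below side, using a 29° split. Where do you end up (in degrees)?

−54° (analog 54° ↓): 9 − 54 = -45 → -45 + 360 = 315°
−57° (analog 57° ↓): 315 − 57 = 258°
−120° (triadic ↓): 258 − 120 = 138°
+136° (split-comp 44° ↓): 138 + 136 = 274°
+151° (split-comp 29° ↓): 274 + 151 = 425 → 425 − 360 = 65°

65°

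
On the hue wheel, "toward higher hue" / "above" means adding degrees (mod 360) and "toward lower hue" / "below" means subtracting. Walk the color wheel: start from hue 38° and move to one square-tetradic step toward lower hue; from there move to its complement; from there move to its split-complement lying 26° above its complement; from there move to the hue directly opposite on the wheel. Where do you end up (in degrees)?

154°

38 − 90 = -52 → -52 + 360 = 308°   (square ↓)
308 + 180 = 488 → 488 − 360 = 128°   (complement)
128 + 206 = 334°   (split-comp 26° ↑)
334 + 180 = 514 → 514 − 360 = 154°   (complement)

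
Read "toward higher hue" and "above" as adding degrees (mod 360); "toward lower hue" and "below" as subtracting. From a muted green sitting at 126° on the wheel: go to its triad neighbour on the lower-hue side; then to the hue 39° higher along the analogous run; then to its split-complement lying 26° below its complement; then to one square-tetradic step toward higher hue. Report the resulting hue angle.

289°

triadic ↓ −120°: 126 − 120 = 6°
analog 39° ↑ +39°: 6 + 39 = 45°
split-comp 26° ↓ +154°: 45 + 154 = 199°
square ↑ +90°: 199 + 90 = 289°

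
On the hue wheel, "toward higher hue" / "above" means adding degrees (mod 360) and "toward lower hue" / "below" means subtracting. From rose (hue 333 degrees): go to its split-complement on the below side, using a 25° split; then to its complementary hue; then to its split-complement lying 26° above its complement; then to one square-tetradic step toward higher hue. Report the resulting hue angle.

244°

split-comp 25° ↓ +155°: 333 + 155 = 488 → 488 − 360 = 128°
complement +180°: 128 + 180 = 308°
split-comp 26° ↑ +206°: 308 + 206 = 514 → 514 − 360 = 154°
square ↑ +90°: 154 + 90 = 244°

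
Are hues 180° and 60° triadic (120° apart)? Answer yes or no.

yes

Angular distance: |180 − 60| = 120 = 120°.
Triadic (120° apart) requires 120°.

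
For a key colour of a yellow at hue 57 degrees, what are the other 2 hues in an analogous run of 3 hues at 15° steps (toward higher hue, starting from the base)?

72° and 87°

57 + 15 = 72°
57 + 30 = 87°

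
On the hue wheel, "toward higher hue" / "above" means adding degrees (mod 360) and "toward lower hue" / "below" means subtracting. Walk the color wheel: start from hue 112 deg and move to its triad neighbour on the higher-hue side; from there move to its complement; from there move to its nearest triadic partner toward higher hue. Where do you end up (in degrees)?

112 + 120 = 232°   (triadic ↑)
232 + 180 = 412 → 412 − 360 = 52°   (complement)
52 + 120 = 172°   (triadic ↑)

172°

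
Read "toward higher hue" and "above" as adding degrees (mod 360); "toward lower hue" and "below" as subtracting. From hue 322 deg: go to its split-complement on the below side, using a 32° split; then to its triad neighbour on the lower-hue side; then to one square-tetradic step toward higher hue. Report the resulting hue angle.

80°

split-comp 32° ↓ +148°: 322 + 148 = 470 → 470 − 360 = 110°
triadic ↓ −120°: 110 − 120 = -10 → -10 + 360 = 350°
square ↑ +90°: 350 + 90 = 440 → 440 − 360 = 80°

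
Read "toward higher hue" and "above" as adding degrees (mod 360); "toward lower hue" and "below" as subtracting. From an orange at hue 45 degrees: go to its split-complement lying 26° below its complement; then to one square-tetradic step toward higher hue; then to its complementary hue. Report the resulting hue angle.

109°

split-comp 26° ↓ +154°: 45 + 154 = 199°
square ↑ +90°: 199 + 90 = 289°
complement +180°: 289 + 180 = 469 → 469 − 360 = 109°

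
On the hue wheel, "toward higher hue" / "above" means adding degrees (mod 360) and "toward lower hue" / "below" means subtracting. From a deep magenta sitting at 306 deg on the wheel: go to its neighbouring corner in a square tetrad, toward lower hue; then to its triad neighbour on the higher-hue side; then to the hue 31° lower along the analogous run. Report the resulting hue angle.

square ↓ −90°: 306 − 90 = 216°
triadic ↑ +120°: 216 + 120 = 336°
analog 31° ↓ −31°: 336 − 31 = 305°

305°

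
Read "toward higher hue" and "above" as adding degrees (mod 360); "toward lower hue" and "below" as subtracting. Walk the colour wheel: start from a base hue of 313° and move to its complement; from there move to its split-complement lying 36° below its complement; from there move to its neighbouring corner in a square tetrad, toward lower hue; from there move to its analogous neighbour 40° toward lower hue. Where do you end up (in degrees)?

313 + 180 = 493 → 493 − 360 = 133°   (complement)
133 + 144 = 277°   (split-comp 36° ↓)
277 − 90 = 187°   (square ↓)
187 − 40 = 147°   (analog 40° ↓)

147°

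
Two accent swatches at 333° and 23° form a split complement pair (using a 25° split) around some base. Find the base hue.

The accents sit 25° either side of the complement, so the complement is their short-arc midpoint on the wheel.
Short-arc midpoint of 333° and 23°: 358°.
Base is 180° from the complement: 358 − 180 = 178°

178°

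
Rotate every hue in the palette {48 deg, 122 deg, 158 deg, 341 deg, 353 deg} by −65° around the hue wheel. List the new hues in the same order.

48 − 65 = -17 → -17 + 360 = 343°
122 − 65 = 57°
158 − 65 = 93°
341 − 65 = 276°
353 − 65 = 288°

343°, 57°, 93°, 276°, 288°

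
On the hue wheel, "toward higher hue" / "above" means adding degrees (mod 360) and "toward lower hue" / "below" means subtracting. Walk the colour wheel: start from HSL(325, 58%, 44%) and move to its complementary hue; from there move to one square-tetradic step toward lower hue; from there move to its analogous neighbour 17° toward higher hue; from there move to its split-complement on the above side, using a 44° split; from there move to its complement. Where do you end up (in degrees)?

116°

325 + 180 = 505 → 505 − 360 = 145°   (complement)
145 − 90 = 55°   (square ↓)
55 + 17 = 72°   (analog 17° ↑)
72 + 224 = 296°   (split-comp 44° ↑)
296 + 180 = 476 → 476 − 360 = 116°   (complement)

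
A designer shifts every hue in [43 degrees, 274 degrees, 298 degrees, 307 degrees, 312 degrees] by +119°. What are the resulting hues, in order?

43 + 119 = 162°
274 + 119 = 393 → 393 − 360 = 33°
298 + 119 = 417 → 417 − 360 = 57°
307 + 119 = 426 → 426 − 360 = 66°
312 + 119 = 431 → 431 − 360 = 71°

162°, 33°, 57°, 66°, 71°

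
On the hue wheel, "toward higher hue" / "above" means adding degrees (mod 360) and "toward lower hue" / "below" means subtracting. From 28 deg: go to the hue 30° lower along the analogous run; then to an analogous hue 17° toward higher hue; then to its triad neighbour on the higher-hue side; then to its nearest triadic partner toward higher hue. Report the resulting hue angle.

255°

28 − 30 = -2 → -2 + 360 = 358°   (analog 30° ↓)
358 + 17 = 375 → 375 − 360 = 15°   (analog 17° ↑)
15 + 120 = 135°   (triadic ↑)
135 + 120 = 255°   (triadic ↑)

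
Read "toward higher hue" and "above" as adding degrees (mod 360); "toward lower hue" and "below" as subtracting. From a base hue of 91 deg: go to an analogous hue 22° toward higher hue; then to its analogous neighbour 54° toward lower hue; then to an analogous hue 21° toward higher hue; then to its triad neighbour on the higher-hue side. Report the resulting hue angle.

+22° (analog 22° ↑): 91 + 22 = 113°
−54° (analog 54° ↓): 113 − 54 = 59°
+21° (analog 21° ↑): 59 + 21 = 80°
+120° (triadic ↑): 80 + 120 = 200°

200°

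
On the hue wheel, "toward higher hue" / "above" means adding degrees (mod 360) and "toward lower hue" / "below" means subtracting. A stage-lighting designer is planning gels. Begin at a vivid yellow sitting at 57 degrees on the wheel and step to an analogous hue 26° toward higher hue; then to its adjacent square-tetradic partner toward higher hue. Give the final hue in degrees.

173°

57 + 26 = 83°   (analog 26° ↑)
83 + 90 = 173°   (square ↑)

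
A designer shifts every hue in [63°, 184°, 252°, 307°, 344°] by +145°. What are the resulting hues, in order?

63 + 145 = 208°
184 + 145 = 329°
252 + 145 = 397 → 397 − 360 = 37°
307 + 145 = 452 → 452 − 360 = 92°
344 + 145 = 489 → 489 − 360 = 129°

208°, 329°, 37°, 92°, 129°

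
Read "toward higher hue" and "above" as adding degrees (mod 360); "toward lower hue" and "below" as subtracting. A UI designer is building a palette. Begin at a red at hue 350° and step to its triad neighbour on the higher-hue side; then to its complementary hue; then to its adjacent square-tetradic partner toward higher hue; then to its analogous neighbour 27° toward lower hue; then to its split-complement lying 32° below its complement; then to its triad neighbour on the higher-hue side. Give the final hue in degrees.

261°

triadic ↑ +120°: 350 + 120 = 470 → 470 − 360 = 110°
complement +180°: 110 + 180 = 290°
square ↑ +90°: 290 + 90 = 380 → 380 − 360 = 20°
analog 27° ↓ −27°: 20 − 27 = -7 → -7 + 360 = 353°
split-comp 32° ↓ +148°: 353 + 148 = 501 → 501 − 360 = 141°
triadic ↑ +120°: 141 + 120 = 261°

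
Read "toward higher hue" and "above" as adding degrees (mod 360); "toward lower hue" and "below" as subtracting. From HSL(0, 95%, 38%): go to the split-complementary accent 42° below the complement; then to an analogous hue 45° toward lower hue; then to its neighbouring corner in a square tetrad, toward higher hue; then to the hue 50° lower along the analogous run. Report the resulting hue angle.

133°

+138° (split-comp 42° ↓): 0 + 138 = 138°
−45° (analog 45° ↓): 138 − 45 = 93°
+90° (square ↑): 93 + 90 = 183°
−50° (analog 50° ↓): 183 − 50 = 133°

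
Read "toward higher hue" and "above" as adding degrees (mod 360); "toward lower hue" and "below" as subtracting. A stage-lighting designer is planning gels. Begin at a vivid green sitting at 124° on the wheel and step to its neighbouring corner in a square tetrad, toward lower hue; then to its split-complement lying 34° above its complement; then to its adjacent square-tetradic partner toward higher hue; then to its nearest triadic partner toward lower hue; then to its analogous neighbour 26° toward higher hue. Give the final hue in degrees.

−90° (square ↓): 124 − 90 = 34°
+214° (split-comp 34° ↑): 34 + 214 = 248°
+90° (square ↑): 248 + 90 = 338°
−120° (triadic ↓): 338 − 120 = 218°
+26° (analog 26° ↑): 218 + 26 = 244°

244°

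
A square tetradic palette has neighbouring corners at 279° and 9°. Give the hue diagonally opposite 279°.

A square tetradic scheme places four hues 90° apart; opposite corners are 180° apart.
279 + 180 = 459 → 459 − 360 = 99°

99°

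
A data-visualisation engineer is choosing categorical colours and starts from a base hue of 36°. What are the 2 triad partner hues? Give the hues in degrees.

A triad places three hues 120° apart.
36 + 120 = 156°
36 + 240 = 276°

156° and 276°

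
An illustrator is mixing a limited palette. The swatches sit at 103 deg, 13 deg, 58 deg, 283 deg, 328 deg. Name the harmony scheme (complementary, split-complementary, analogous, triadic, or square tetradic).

analogous

Sort the hues: 13°, 58°, 103°, 283°, 328°.
Successive gaps around the wheel: 45°, 45°, 180°, 45°, 45°.
A run of hues at equal small steps (45°) with one large closing gap is an analogous group.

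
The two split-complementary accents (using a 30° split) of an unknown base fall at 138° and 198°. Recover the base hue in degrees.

The accents sit 30° either side of the complement, so the complement is their short-arc midpoint on the wheel.
Short-arc midpoint of 138° and 198°: 168°.
Base is 180° from the complement: 168 − 180 = -12 → -12 + 360 = 348°

348°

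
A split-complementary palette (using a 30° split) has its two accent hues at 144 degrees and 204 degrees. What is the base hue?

The accents sit 30° either side of the complement, so the complement is their short-arc midpoint on the wheel.
Short-arc midpoint of 144° and 204°: 174°.
Base is 180° from the complement: 174 − 180 = -6 → -6 + 360 = 354°

354°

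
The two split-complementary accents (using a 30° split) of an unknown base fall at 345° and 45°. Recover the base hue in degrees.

The accents sit 30° either side of the complement, so the complement is their short-arc midpoint on the wheel.
Short-arc midpoint of 345° and 45°: 15°.
Base is 180° from the complement: 15 − 180 = -165 → -165 + 360 = 195°

195°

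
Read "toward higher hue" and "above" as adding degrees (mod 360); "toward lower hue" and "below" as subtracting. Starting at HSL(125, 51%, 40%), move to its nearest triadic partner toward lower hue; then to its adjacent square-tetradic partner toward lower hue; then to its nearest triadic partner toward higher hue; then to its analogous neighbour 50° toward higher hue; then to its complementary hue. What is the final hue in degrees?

265°

125 − 120 = 5°   (triadic ↓)
5 − 90 = -85 → -85 + 360 = 275°   (square ↓)
275 + 120 = 395 → 395 − 360 = 35°   (triadic ↑)
35 + 50 = 85°   (analog 50° ↑)
85 + 180 = 265°   (complement)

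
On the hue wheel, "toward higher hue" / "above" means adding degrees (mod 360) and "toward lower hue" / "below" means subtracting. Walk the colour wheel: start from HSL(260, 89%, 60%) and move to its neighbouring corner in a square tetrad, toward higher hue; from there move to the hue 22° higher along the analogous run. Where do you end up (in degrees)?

260 + 90 = 350°   (square ↑)
350 + 22 = 372 → 372 − 360 = 12°   (analog 22° ↑)

12°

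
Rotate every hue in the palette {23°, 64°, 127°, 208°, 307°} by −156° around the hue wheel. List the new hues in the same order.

227°, 268°, 331°, 52°, 151°

23 − 156 = -133 → -133 + 360 = 227°
64 − 156 = -92 → -92 + 360 = 268°
127 − 156 = -29 → -29 + 360 = 331°
208 − 156 = 52°
307 − 156 = 151°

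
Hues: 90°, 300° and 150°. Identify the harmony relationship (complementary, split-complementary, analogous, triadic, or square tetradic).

split-complementary

Sort the hues: 90°, 150°, 300°.
Successive gaps around the wheel: 60°, 150°, 150°.
Two 150° gaps and one 60° gap — a base hue opposite a pair of accents 30° either side of its complement — is the split-complementary pattern.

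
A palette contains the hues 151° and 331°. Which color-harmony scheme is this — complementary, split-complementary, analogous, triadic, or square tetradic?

complementary

Sort the hues: 151°, 331°.
Successive gaps around the wheel: 180°, 180°.
Two hues 180° apart are complementary.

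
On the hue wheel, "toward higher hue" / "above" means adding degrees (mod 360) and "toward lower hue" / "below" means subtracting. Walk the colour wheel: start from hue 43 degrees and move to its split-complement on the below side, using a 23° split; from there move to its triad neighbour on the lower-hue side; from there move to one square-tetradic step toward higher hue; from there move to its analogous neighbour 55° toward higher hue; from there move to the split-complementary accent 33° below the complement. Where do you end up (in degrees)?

43 + 157 = 200°   (split-comp 23° ↓)
200 − 120 = 80°   (triadic ↓)
80 + 90 = 170°   (square ↑)
170 + 55 = 225°   (analog 55° ↑)
225 + 147 = 372 → 372 − 360 = 12°   (split-comp 33° ↓)

12°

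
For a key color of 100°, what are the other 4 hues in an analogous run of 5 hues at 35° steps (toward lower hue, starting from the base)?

65°, 30°, 355°, 320°

100 − 35 = 65°
100 − 70 = 30°
100 − 105 = -5 → -5 + 360 = 355°
100 − 140 = -40 → -40 + 360 = 320°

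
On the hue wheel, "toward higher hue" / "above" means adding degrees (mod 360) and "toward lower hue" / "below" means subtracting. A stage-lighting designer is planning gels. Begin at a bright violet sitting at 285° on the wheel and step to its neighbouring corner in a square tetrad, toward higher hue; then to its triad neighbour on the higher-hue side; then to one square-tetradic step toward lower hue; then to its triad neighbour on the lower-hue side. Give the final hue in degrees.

+90° (square ↑): 285 + 90 = 375 → 375 − 360 = 15°
+120° (triadic ↑): 15 + 120 = 135°
−90° (square ↓): 135 − 90 = 45°
−120° (triadic ↓): 45 − 120 = -75 → -75 + 360 = 285°

285°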